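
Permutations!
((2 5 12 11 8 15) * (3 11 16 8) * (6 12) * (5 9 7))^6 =(2 16 5)(6 9 8)(7 15 12)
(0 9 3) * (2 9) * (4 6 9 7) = (0 2 7 4 6 9 3) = [2, 1, 7, 0, 6, 5, 9, 4, 8, 3]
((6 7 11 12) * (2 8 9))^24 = ((2 8 9)(6 7 11 12))^24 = (12)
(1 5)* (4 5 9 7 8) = (1 9 7 8 4 5) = [0, 9, 2, 3, 5, 1, 6, 8, 4, 7]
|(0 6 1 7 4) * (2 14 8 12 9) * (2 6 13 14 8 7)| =|(0 13 14 7 4)(1 2 8 12 9 6)| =30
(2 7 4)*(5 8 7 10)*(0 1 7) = [1, 7, 10, 3, 2, 8, 6, 4, 0, 9, 5] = (0 1 7 4 2 10 5 8)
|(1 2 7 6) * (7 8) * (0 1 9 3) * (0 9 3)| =|(0 1 2 8 7 6 3 9)| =8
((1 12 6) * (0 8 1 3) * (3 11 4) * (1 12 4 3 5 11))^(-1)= ((0 8 12 6 1 4 5 11 3))^(-1)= (0 3 11 5 4 1 6 12 8)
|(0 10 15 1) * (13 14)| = |(0 10 15 1)(13 14)| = 4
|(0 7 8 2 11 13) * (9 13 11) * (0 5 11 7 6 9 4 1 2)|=|(0 6 9 13 5 11 7 8)(1 2 4)|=24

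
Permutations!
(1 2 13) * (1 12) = (1 2 13 12) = [0, 2, 13, 3, 4, 5, 6, 7, 8, 9, 10, 11, 1, 12]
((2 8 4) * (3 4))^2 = ((2 8 3 4))^2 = (2 3)(4 8)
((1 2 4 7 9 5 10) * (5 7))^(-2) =((1 2 4 5 10)(7 9))^(-2) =(1 5 2 10 4)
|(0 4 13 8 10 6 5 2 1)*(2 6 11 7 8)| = 20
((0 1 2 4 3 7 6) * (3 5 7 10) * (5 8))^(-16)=(10)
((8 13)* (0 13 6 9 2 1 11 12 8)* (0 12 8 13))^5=(1 2 9 6 8 11)(12 13)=((1 11 8 6 9 2)(12 13))^5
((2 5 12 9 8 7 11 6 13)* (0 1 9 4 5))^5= ((0 1 9 8 7 11 6 13 2)(4 5 12))^5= (0 11 1 6 9 13 8 2 7)(4 12 5)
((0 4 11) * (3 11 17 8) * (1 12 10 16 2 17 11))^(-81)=((0 4 11)(1 12 10 16 2 17 8 3))^(-81)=(1 3 8 17 2 16 10 12)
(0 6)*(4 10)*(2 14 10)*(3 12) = (0 6)(2 14 10 4)(3 12) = [6, 1, 14, 12, 2, 5, 0, 7, 8, 9, 4, 11, 3, 13, 10]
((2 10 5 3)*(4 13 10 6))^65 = (2 4 10 3 6 13 5)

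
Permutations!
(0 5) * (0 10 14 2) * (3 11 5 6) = (0 6 3 11 5 10 14 2) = [6, 1, 0, 11, 4, 10, 3, 7, 8, 9, 14, 5, 12, 13, 2]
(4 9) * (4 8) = (4 9 8) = [0, 1, 2, 3, 9, 5, 6, 7, 4, 8]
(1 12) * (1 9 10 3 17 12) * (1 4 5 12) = [0, 4, 2, 17, 5, 12, 6, 7, 8, 10, 3, 11, 9, 13, 14, 15, 16, 1] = (1 4 5 12 9 10 3 17)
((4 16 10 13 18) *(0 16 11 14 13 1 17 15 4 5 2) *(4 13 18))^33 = ((0 16 10 1 17 15 13 4 11 14 18 5 2))^33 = (0 4 16 11 10 14 1 18 17 5 15 2 13)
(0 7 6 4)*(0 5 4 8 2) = [7, 1, 0, 3, 5, 4, 8, 6, 2] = (0 7 6 8 2)(4 5)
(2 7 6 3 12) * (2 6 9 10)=(2 7 9 10)(3 12 6)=[0, 1, 7, 12, 4, 5, 3, 9, 8, 10, 2, 11, 6]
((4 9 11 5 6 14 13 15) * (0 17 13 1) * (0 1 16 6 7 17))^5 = ((4 9 11 5 7 17 13 15)(6 14 16))^5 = (4 17 11 15 7 9 13 5)(6 16 14)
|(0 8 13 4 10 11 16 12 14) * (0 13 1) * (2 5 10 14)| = 6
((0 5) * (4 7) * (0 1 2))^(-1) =((0 5 1 2)(4 7))^(-1) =(0 2 1 5)(4 7)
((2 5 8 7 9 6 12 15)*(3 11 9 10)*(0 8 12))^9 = (0 8 7 10 3 11 9 6)(2 5 12 15)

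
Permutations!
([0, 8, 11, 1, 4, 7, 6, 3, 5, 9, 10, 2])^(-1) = (1 3 7 5 8)(2 11)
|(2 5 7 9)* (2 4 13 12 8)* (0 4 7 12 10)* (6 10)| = |(0 4 13 6 10)(2 5 12 8)(7 9)| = 20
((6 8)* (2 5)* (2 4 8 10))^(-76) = (2 4 6)(5 8 10)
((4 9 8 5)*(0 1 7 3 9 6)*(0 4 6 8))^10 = ((0 1 7 3 9)(4 8 5 6))^10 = (9)(4 5)(6 8)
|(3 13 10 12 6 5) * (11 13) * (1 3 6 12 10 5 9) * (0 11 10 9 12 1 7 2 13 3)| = |(0 11 3 10 9 7 2 13 5 6 12 1)| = 12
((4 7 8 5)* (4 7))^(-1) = ((5 7 8))^(-1) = (5 8 7)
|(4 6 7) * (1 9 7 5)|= |(1 9 7 4 6 5)|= 6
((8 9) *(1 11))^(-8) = ((1 11)(8 9))^(-8) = (11)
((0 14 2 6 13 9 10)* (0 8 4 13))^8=((0 14 2 6)(4 13 9 10 8))^8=(14)(4 10 13 8 9)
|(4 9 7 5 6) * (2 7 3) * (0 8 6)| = |(0 8 6 4 9 3 2 7 5)| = 9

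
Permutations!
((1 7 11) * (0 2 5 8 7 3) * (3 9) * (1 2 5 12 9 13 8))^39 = (0 11 5 2 1 12 13 9 8 3 7)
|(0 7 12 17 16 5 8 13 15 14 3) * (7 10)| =|(0 10 7 12 17 16 5 8 13 15 14 3)| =12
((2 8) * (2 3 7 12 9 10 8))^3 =((3 7 12 9 10 8))^3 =(3 9)(7 10)(8 12)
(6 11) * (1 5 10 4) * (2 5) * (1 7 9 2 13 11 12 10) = [0, 13, 5, 3, 7, 1, 12, 9, 8, 2, 4, 6, 10, 11] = (1 13 11 6 12 10 4 7 9 2 5)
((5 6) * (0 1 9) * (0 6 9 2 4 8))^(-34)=(0 1 2 4 8)(5 6 9)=((0 1 2 4 8)(5 9 6))^(-34)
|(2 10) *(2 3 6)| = |(2 10 3 6)| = 4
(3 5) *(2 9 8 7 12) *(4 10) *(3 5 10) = (2 9 8 7 12)(3 10 4) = [0, 1, 9, 10, 3, 5, 6, 12, 7, 8, 4, 11, 2]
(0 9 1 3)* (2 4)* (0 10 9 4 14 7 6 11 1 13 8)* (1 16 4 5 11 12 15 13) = [5, 3, 14, 10, 2, 11, 12, 6, 0, 1, 9, 16, 15, 8, 7, 13, 4] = (0 5 11 16 4 2 14 7 6 12 15 13 8)(1 3 10 9)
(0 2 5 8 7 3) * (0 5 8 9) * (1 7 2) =(0 1 7 3 5 9)(2 8) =[1, 7, 8, 5, 4, 9, 6, 3, 2, 0]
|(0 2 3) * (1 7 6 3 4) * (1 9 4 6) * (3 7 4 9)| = |(9)(0 2 6 7 1 4 3)| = 7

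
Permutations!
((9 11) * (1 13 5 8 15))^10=((1 13 5 8 15)(9 11))^10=(15)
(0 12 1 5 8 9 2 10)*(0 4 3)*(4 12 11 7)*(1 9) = (0 11 7 4 3)(1 5 8)(2 10 12 9) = [11, 5, 10, 0, 3, 8, 6, 4, 1, 2, 12, 7, 9]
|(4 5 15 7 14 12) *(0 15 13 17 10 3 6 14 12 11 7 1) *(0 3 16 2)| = 16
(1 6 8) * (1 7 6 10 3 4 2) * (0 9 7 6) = (0 9 7)(1 10 3 4 2)(6 8) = [9, 10, 1, 4, 2, 5, 8, 0, 6, 7, 3]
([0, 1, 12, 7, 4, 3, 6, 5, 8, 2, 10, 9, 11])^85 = (2 12 11 9)(3 7 5)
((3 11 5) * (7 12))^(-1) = (3 5 11)(7 12)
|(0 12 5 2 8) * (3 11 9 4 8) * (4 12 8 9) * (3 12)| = |(0 8)(2 12 5)(3 11 4 9)| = 12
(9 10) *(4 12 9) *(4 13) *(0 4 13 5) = [4, 1, 2, 3, 12, 0, 6, 7, 8, 10, 5, 11, 9, 13] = (13)(0 4 12 9 10 5)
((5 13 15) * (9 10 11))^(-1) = (5 15 13)(9 11 10)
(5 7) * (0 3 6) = (0 3 6)(5 7) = [3, 1, 2, 6, 4, 7, 0, 5]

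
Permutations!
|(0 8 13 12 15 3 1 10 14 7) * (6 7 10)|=|(0 8 13 12 15 3 1 6 7)(10 14)|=18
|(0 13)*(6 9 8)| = 6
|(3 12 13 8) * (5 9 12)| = 6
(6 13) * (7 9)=(6 13)(7 9)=[0, 1, 2, 3, 4, 5, 13, 9, 8, 7, 10, 11, 12, 6]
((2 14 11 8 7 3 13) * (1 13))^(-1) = ((1 13 2 14 11 8 7 3))^(-1) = (1 3 7 8 11 14 2 13)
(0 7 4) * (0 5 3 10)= (0 7 4 5 3 10)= [7, 1, 2, 10, 5, 3, 6, 4, 8, 9, 0]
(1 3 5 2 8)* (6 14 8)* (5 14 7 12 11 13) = (1 3 14 8)(2 6 7 12 11 13 5) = [0, 3, 6, 14, 4, 2, 7, 12, 1, 9, 10, 13, 11, 5, 8]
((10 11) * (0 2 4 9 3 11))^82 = ((0 2 4 9 3 11 10))^82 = (0 11 9 2 10 3 4)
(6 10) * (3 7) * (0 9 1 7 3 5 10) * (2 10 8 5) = (0 9 1 7 2 10 6)(5 8) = [9, 7, 10, 3, 4, 8, 0, 2, 5, 1, 6]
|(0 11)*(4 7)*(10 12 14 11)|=10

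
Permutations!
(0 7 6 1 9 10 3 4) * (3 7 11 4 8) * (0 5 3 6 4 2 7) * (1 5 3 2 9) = [11, 1, 7, 8, 3, 2, 5, 4, 6, 10, 0, 9] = (0 11 9 10)(2 7 4 3 8 6 5)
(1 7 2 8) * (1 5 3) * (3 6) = (1 7 2 8 5 6 3) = [0, 7, 8, 1, 4, 6, 3, 2, 5]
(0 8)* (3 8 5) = (0 5 3 8) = [5, 1, 2, 8, 4, 3, 6, 7, 0]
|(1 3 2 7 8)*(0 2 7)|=4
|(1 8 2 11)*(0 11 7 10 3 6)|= 9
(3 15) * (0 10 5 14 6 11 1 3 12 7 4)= (0 10 5 14 6 11 1 3 15 12 7 4)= [10, 3, 2, 15, 0, 14, 11, 4, 8, 9, 5, 1, 7, 13, 6, 12]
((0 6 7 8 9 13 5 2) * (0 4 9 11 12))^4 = ((0 6 7 8 11 12)(2 4 9 13 5))^4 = (0 11 7)(2 5 13 9 4)(6 12 8)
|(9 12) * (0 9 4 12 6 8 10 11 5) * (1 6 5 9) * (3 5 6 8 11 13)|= |(0 1 8 10 13 3 5)(4 12)(6 11 9)|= 42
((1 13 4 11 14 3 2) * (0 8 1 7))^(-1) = (0 7 2 3 14 11 4 13 1 8)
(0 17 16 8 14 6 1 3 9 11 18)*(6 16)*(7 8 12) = (0 17 6 1 3 9 11 18)(7 8 14 16 12) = [17, 3, 2, 9, 4, 5, 1, 8, 14, 11, 10, 18, 7, 13, 16, 15, 12, 6, 0]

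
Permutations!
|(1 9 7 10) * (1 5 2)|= |(1 9 7 10 5 2)|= 6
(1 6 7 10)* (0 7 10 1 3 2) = (0 7 1 6 10 3 2) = [7, 6, 0, 2, 4, 5, 10, 1, 8, 9, 3]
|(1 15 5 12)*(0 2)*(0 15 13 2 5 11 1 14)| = 20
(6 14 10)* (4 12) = (4 12)(6 14 10) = [0, 1, 2, 3, 12, 5, 14, 7, 8, 9, 6, 11, 4, 13, 10]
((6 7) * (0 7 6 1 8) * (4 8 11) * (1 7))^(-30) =(11) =((0 1 11 4 8))^(-30)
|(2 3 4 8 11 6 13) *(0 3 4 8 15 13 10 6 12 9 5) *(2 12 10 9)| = 40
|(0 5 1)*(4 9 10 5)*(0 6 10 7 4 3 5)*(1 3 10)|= |(0 10)(1 6)(3 5)(4 9 7)|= 6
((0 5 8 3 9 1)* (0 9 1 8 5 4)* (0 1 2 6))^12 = (0 8)(1 2)(3 4)(6 9)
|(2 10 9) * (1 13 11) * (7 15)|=6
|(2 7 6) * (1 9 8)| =3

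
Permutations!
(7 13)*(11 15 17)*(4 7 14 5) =[0, 1, 2, 3, 7, 4, 6, 13, 8, 9, 10, 15, 12, 14, 5, 17, 16, 11] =(4 7 13 14 5)(11 15 17)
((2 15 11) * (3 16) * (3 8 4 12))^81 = ((2 15 11)(3 16 8 4 12))^81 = (3 16 8 4 12)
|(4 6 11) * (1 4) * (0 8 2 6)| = 7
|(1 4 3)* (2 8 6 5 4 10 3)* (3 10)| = 10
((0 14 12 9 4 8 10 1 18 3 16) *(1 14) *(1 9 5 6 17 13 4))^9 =(0 18)(1 16)(3 9)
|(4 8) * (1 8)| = 3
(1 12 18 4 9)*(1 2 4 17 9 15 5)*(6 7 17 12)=[0, 6, 4, 3, 15, 1, 7, 17, 8, 2, 10, 11, 18, 13, 14, 5, 16, 9, 12]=(1 6 7 17 9 2 4 15 5)(12 18)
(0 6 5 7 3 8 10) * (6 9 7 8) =(0 9 7 3 6 5 8 10) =[9, 1, 2, 6, 4, 8, 5, 3, 10, 7, 0]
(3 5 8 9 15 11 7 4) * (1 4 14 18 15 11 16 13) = (1 4 3 5 8 9 11 7 14 18 15 16 13) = [0, 4, 2, 5, 3, 8, 6, 14, 9, 11, 10, 7, 12, 1, 18, 16, 13, 17, 15]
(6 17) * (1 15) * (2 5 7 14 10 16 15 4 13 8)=(1 4 13 8 2 5 7 14 10 16 15)(6 17)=[0, 4, 5, 3, 13, 7, 17, 14, 2, 9, 16, 11, 12, 8, 10, 1, 15, 6]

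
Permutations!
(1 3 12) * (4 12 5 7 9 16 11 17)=[0, 3, 2, 5, 12, 7, 6, 9, 8, 16, 10, 17, 1, 13, 14, 15, 11, 4]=(1 3 5 7 9 16 11 17 4 12)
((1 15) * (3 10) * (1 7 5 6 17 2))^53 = ((1 15 7 5 6 17 2)(3 10))^53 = (1 6 15 17 7 2 5)(3 10)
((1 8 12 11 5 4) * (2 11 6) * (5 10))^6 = ((1 8 12 6 2 11 10 5 4))^6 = (1 10 6)(2 8 5)(4 11 12)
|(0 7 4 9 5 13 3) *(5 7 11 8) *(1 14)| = |(0 11 8 5 13 3)(1 14)(4 9 7)| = 6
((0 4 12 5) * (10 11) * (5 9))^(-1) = (0 5 9 12 4)(10 11) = ((0 4 12 9 5)(10 11))^(-1)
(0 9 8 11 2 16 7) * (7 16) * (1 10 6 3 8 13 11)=(16)(0 9 13 11 2 7)(1 10 6 3 8)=[9, 10, 7, 8, 4, 5, 3, 0, 1, 13, 6, 2, 12, 11, 14, 15, 16]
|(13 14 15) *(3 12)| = 6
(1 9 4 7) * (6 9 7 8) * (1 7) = (4 8 6 9) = [0, 1, 2, 3, 8, 5, 9, 7, 6, 4]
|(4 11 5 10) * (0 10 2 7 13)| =|(0 10 4 11 5 2 7 13)| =8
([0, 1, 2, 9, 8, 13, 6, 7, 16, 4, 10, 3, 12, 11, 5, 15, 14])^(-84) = [0, 1, 2, 5, 11, 8, 6, 7, 3, 13, 10, 14, 12, 16, 4, 15, 9]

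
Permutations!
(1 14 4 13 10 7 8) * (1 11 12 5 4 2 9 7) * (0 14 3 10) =(0 14 2 9 7 8 11 12 5 4 13)(1 3 10) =[14, 3, 9, 10, 13, 4, 6, 8, 11, 7, 1, 12, 5, 0, 2]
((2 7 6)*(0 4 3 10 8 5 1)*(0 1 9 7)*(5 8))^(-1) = (0 2 6 7 9 5 10 3 4)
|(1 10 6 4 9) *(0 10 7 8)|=|(0 10 6 4 9 1 7 8)|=8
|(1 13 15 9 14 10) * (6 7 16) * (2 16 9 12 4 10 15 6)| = 10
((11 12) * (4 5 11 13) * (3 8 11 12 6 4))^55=((3 8 11 6 4 5 12 13))^55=(3 13 12 5 4 6 11 8)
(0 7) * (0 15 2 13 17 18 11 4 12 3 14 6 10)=(0 7 15 2 13 17 18 11 4 12 3 14 6 10)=[7, 1, 13, 14, 12, 5, 10, 15, 8, 9, 0, 4, 3, 17, 6, 2, 16, 18, 11]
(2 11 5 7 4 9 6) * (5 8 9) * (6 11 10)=(2 10 6)(4 5 7)(8 9 11)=[0, 1, 10, 3, 5, 7, 2, 4, 9, 11, 6, 8]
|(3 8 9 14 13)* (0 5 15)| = |(0 5 15)(3 8 9 14 13)| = 15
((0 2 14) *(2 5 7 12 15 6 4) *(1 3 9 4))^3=((0 5 7 12 15 6 1 3 9 4 2 14))^3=(0 12 1 4)(2 5 15 3)(6 9 14 7)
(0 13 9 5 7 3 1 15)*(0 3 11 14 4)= (0 13 9 5 7 11 14 4)(1 15 3)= [13, 15, 2, 1, 0, 7, 6, 11, 8, 5, 10, 14, 12, 9, 4, 3]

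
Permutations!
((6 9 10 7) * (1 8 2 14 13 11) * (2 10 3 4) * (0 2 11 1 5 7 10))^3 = (0 13)(1 2)(3 5 9 11 6 4 7)(8 14)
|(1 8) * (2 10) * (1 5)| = |(1 8 5)(2 10)| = 6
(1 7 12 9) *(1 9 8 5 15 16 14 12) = (1 7)(5 15 16 14 12 8) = [0, 7, 2, 3, 4, 15, 6, 1, 5, 9, 10, 11, 8, 13, 12, 16, 14]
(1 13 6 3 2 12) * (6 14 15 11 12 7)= (1 13 14 15 11 12)(2 7 6 3)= [0, 13, 7, 2, 4, 5, 3, 6, 8, 9, 10, 12, 1, 14, 15, 11]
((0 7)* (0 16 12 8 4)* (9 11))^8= (0 16 8)(4 7 12)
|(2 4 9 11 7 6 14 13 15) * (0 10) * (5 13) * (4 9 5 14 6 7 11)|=6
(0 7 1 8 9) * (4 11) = [7, 8, 2, 3, 11, 5, 6, 1, 9, 0, 10, 4] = (0 7 1 8 9)(4 11)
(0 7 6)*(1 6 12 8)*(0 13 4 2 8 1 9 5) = (0 7 12 1 6 13 4 2 8 9 5) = [7, 6, 8, 3, 2, 0, 13, 12, 9, 5, 10, 11, 1, 4]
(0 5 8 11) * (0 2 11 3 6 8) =(0 5)(2 11)(3 6 8) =[5, 1, 11, 6, 4, 0, 8, 7, 3, 9, 10, 2]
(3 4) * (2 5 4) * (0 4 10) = [4, 1, 5, 2, 3, 10, 6, 7, 8, 9, 0] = (0 4 3 2 5 10)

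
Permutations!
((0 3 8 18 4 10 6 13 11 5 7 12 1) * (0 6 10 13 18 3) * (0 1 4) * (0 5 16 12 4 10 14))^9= (0 16 7 1 12 4 6 10 13 18 14 11 5)(3 8)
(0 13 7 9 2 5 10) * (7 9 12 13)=(0 7 12 13 9 2 5 10)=[7, 1, 5, 3, 4, 10, 6, 12, 8, 2, 0, 11, 13, 9]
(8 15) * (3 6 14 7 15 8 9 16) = (3 6 14 7 15 9 16) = [0, 1, 2, 6, 4, 5, 14, 15, 8, 16, 10, 11, 12, 13, 7, 9, 3]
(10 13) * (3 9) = (3 9)(10 13) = [0, 1, 2, 9, 4, 5, 6, 7, 8, 3, 13, 11, 12, 10]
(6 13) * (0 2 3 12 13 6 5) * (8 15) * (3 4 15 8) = [2, 1, 4, 12, 15, 0, 6, 7, 8, 9, 10, 11, 13, 5, 14, 3] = (0 2 4 15 3 12 13 5)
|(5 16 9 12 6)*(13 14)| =|(5 16 9 12 6)(13 14)| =10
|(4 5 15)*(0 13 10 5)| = 6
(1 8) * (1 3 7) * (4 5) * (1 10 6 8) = (3 7 10 6 8)(4 5) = [0, 1, 2, 7, 5, 4, 8, 10, 3, 9, 6]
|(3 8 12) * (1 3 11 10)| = |(1 3 8 12 11 10)| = 6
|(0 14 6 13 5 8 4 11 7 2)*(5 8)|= 9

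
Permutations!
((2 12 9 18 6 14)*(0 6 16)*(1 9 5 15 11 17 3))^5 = ((0 6 14 2 12 5 15 11 17 3 1 9 18 16))^5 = (0 5 1 6 15 9 14 11 18 2 17 16 12 3)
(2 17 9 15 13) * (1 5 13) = (1 5 13 2 17 9 15) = [0, 5, 17, 3, 4, 13, 6, 7, 8, 15, 10, 11, 12, 2, 14, 1, 16, 9]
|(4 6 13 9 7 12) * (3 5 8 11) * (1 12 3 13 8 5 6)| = 21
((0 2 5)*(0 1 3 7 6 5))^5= ((0 2)(1 3 7 6 5))^5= (7)(0 2)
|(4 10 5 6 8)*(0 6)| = |(0 6 8 4 10 5)| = 6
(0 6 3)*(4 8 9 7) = (0 6 3)(4 8 9 7) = [6, 1, 2, 0, 8, 5, 3, 4, 9, 7]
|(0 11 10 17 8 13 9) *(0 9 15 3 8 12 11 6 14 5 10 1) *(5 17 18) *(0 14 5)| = |(0 6 5 10 18)(1 14 17 12 11)(3 8 13 15)| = 20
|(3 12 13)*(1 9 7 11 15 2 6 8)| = |(1 9 7 11 15 2 6 8)(3 12 13)| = 24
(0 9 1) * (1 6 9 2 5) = (0 2 5 1)(6 9) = [2, 0, 5, 3, 4, 1, 9, 7, 8, 6]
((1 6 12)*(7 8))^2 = ((1 6 12)(7 8))^2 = (1 12 6)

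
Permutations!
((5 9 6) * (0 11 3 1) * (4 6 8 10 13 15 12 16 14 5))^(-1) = (0 1 3 11)(4 6)(5 14 16 12 15 13 10 8 9)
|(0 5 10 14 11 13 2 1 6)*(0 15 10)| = 8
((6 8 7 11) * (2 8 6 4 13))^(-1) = (2 13 4 11 7 8)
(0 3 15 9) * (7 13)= (0 3 15 9)(7 13)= [3, 1, 2, 15, 4, 5, 6, 13, 8, 0, 10, 11, 12, 7, 14, 9]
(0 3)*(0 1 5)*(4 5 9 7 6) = (0 3 1 9 7 6 4 5) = [3, 9, 2, 1, 5, 0, 4, 6, 8, 7]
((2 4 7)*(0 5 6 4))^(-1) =(0 2 7 4 6 5)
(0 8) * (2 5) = (0 8)(2 5) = [8, 1, 5, 3, 4, 2, 6, 7, 0]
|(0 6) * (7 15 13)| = 6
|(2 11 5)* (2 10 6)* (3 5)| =6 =|(2 11 3 5 10 6)|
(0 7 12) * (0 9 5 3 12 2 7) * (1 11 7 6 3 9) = (1 11 7 2 6 3 12)(5 9) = [0, 11, 6, 12, 4, 9, 3, 2, 8, 5, 10, 7, 1]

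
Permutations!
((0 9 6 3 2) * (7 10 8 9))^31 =((0 7 10 8 9 6 3 2))^31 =(0 2 3 6 9 8 10 7)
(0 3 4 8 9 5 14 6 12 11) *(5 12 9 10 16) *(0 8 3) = (3 4)(5 14 6 9 12 11 8 10 16) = [0, 1, 2, 4, 3, 14, 9, 7, 10, 12, 16, 8, 11, 13, 6, 15, 5]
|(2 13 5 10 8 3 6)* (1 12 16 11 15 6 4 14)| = 14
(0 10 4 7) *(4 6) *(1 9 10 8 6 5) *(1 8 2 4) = (0 2 4 7)(1 9 10 5 8 6) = [2, 9, 4, 3, 7, 8, 1, 0, 6, 10, 5]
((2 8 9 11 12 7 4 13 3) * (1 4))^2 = (1 13 2 9 12)(3 8 11 7 4)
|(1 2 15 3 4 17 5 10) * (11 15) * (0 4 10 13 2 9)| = |(0 4 17 5 13 2 11 15 3 10 1 9)| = 12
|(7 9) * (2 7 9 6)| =|(9)(2 7 6)| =3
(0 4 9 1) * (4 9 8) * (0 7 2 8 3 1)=(0 9)(1 7 2 8 4 3)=[9, 7, 8, 1, 3, 5, 6, 2, 4, 0]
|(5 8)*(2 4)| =|(2 4)(5 8)| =2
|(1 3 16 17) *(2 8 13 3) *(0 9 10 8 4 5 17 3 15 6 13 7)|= 30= |(0 9 10 8 7)(1 2 4 5 17)(3 16)(6 13 15)|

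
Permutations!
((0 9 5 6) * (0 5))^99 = ((0 9)(5 6))^99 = (0 9)(5 6)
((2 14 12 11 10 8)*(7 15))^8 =(15)(2 12 10)(8 14 11) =((2 14 12 11 10 8)(7 15))^8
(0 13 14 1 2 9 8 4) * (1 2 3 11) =(0 13 14 2 9 8 4)(1 3 11) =[13, 3, 9, 11, 0, 5, 6, 7, 4, 8, 10, 1, 12, 14, 2]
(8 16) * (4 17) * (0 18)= (0 18)(4 17)(8 16)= [18, 1, 2, 3, 17, 5, 6, 7, 16, 9, 10, 11, 12, 13, 14, 15, 8, 4, 0]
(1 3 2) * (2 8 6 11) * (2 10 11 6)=(1 3 8 2)(10 11)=[0, 3, 1, 8, 4, 5, 6, 7, 2, 9, 11, 10]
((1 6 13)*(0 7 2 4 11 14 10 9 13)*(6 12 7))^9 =(0 6)(1 13 9 10 14 11 4 2 7 12)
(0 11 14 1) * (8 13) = (0 11 14 1)(8 13) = [11, 0, 2, 3, 4, 5, 6, 7, 13, 9, 10, 14, 12, 8, 1]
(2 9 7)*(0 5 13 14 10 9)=(0 5 13 14 10 9 7 2)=[5, 1, 0, 3, 4, 13, 6, 2, 8, 7, 9, 11, 12, 14, 10]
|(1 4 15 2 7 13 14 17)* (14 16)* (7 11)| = |(1 4 15 2 11 7 13 16 14 17)| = 10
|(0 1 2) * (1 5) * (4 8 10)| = |(0 5 1 2)(4 8 10)| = 12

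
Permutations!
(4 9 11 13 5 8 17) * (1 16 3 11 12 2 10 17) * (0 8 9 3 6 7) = [8, 16, 10, 11, 3, 9, 7, 0, 1, 12, 17, 13, 2, 5, 14, 15, 6, 4] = (0 8 1 16 6 7)(2 10 17 4 3 11 13 5 9 12)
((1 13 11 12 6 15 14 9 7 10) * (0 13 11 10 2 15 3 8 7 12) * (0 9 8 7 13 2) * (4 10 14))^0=(15)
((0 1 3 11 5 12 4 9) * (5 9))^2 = ((0 1 3 11 9)(4 5 12))^2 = (0 3 9 1 11)(4 12 5)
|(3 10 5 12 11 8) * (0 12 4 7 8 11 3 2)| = |(0 12 3 10 5 4 7 8 2)| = 9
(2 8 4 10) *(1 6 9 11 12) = (1 6 9 11 12)(2 8 4 10) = [0, 6, 8, 3, 10, 5, 9, 7, 4, 11, 2, 12, 1]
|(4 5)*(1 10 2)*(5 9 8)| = |(1 10 2)(4 9 8 5)| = 12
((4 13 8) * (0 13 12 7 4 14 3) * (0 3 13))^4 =((4 12 7)(8 14 13))^4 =(4 12 7)(8 14 13)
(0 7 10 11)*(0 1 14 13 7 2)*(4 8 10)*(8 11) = [2, 14, 0, 3, 11, 5, 6, 4, 10, 9, 8, 1, 12, 7, 13] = (0 2)(1 14 13 7 4 11)(8 10)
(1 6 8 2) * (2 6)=(1 2)(6 8)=[0, 2, 1, 3, 4, 5, 8, 7, 6]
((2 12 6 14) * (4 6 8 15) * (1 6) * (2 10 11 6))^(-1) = ((1 2 12 8 15 4)(6 14 10 11))^(-1) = (1 4 15 8 12 2)(6 11 10 14)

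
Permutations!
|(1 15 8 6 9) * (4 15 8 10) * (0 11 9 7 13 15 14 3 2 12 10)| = |(0 11 9 1 8 6 7 13 15)(2 12 10 4 14 3)| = 18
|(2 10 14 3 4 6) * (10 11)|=|(2 11 10 14 3 4 6)|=7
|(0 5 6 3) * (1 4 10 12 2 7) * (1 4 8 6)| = 30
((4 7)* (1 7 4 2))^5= (1 2 7)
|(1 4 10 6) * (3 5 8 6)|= |(1 4 10 3 5 8 6)|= 7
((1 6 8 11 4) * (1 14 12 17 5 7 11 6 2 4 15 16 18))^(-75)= (1 15 5 14)(2 16 7 12)(4 18 11 17)(6 8)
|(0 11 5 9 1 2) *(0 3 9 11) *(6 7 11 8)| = 20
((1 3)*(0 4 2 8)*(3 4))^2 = (0 1 2)(3 4 8)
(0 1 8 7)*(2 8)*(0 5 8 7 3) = (0 1 2 7 5 8 3) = [1, 2, 7, 0, 4, 8, 6, 5, 3]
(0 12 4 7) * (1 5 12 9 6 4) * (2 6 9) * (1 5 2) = (0 1 2 6 4 7)(5 12) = [1, 2, 6, 3, 7, 12, 4, 0, 8, 9, 10, 11, 5]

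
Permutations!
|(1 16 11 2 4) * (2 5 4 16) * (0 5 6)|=8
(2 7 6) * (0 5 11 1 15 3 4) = (0 5 11 1 15 3 4)(2 7 6) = [5, 15, 7, 4, 0, 11, 2, 6, 8, 9, 10, 1, 12, 13, 14, 3]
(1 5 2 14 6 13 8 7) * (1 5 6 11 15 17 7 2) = [0, 6, 14, 3, 4, 1, 13, 5, 2, 9, 10, 15, 12, 8, 11, 17, 16, 7] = (1 6 13 8 2 14 11 15 17 7 5)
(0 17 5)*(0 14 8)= [17, 1, 2, 3, 4, 14, 6, 7, 0, 9, 10, 11, 12, 13, 8, 15, 16, 5]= (0 17 5 14 8)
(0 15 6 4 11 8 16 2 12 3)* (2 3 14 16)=[15, 1, 12, 0, 11, 5, 4, 7, 2, 9, 10, 8, 14, 13, 16, 6, 3]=(0 15 6 4 11 8 2 12 14 16 3)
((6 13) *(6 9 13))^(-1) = ((9 13))^(-1) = (9 13)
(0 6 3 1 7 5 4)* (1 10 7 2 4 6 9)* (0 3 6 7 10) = [9, 2, 4, 0, 3, 7, 6, 5, 8, 1, 10] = (10)(0 9 1 2 4 3)(5 7)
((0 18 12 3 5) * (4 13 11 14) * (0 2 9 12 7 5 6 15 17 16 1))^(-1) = ((0 18 7 5 2 9 12 3 6 15 17 16 1)(4 13 11 14))^(-1) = (0 1 16 17 15 6 3 12 9 2 5 7 18)(4 14 11 13)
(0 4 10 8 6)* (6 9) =[4, 1, 2, 3, 10, 5, 0, 7, 9, 6, 8] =(0 4 10 8 9 6)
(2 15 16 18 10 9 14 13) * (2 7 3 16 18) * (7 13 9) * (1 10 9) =[0, 10, 15, 16, 4, 5, 6, 3, 8, 14, 7, 11, 12, 13, 1, 18, 2, 17, 9] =(1 10 7 3 16 2 15 18 9 14)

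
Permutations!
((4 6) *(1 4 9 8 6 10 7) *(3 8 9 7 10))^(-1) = ((10)(1 4 3 8 6 7))^(-1) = (10)(1 7 6 8 3 4)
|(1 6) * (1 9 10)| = |(1 6 9 10)| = 4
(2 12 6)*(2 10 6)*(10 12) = (2 10 6 12) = [0, 1, 10, 3, 4, 5, 12, 7, 8, 9, 6, 11, 2]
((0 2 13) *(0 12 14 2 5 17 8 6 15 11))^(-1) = ((0 5 17 8 6 15 11)(2 13 12 14))^(-1) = (0 11 15 6 8 17 5)(2 14 12 13)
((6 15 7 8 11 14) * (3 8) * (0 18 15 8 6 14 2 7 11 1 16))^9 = ((0 18 15 11 2 7 3 6 8 1 16))^9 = (0 1 6 7 11 18 16 8 3 2 15)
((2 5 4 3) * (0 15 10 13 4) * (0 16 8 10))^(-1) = (0 15)(2 3 4 13 10 8 16 5)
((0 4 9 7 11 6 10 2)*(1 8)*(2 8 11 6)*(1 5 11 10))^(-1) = (0 2 11 5 8 10 1 6 7 9 4)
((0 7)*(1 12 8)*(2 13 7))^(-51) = ((0 2 13 7)(1 12 8))^(-51) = (0 2 13 7)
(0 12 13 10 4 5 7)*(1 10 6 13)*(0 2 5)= (0 12 1 10 4)(2 5 7)(6 13)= [12, 10, 5, 3, 0, 7, 13, 2, 8, 9, 4, 11, 1, 6]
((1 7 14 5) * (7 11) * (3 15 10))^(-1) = (1 5 14 7 11)(3 10 15)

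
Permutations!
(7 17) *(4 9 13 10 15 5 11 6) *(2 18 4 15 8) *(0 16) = (0 16)(2 18 4 9 13 10 8)(5 11 6 15)(7 17) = [16, 1, 18, 3, 9, 11, 15, 17, 2, 13, 8, 6, 12, 10, 14, 5, 0, 7, 4]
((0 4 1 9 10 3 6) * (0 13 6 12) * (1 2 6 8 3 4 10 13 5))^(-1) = ((0 10 4 2 6 5 1 9 13 8 3 12))^(-1) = (0 12 3 8 13 9 1 5 6 2 4 10)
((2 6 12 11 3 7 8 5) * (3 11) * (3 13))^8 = (13)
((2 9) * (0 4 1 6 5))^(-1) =(0 5 6 1 4)(2 9)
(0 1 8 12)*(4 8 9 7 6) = [1, 9, 2, 3, 8, 5, 4, 6, 12, 7, 10, 11, 0] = (0 1 9 7 6 4 8 12)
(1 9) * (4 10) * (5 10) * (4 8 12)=(1 9)(4 5 10 8 12)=[0, 9, 2, 3, 5, 10, 6, 7, 12, 1, 8, 11, 4]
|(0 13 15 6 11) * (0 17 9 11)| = |(0 13 15 6)(9 11 17)| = 12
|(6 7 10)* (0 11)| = |(0 11)(6 7 10)| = 6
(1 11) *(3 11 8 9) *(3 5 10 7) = (1 8 9 5 10 7 3 11) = [0, 8, 2, 11, 4, 10, 6, 3, 9, 5, 7, 1]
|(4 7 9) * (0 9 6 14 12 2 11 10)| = |(0 9 4 7 6 14 12 2 11 10)| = 10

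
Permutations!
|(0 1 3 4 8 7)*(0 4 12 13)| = 15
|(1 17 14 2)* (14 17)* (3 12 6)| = |(17)(1 14 2)(3 12 6)| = 3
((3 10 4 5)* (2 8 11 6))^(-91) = (2 8 11 6)(3 10 4 5)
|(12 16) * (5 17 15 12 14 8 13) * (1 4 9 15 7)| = 12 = |(1 4 9 15 12 16 14 8 13 5 17 7)|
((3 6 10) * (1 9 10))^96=(1 9 10 3 6)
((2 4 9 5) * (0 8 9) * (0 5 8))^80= (9)(2 5 4)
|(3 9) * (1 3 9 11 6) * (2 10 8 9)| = 4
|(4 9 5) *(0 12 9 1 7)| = 7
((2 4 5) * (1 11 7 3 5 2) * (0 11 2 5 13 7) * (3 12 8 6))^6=(13)(1 4)(2 5)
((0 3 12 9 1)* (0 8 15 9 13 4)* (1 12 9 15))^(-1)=((15)(0 3 9 12 13 4)(1 8))^(-1)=(15)(0 4 13 12 9 3)(1 8)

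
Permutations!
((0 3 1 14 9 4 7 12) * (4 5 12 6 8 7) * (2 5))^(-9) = ((0 3 1 14 9 2 5 12)(6 8 7))^(-9) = (0 12 5 2 9 14 1 3)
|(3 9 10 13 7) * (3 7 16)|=5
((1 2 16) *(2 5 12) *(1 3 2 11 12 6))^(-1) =((1 5 6)(2 16 3)(11 12))^(-1) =(1 6 5)(2 3 16)(11 12)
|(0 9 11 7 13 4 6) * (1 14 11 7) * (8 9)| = 21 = |(0 8 9 7 13 4 6)(1 14 11)|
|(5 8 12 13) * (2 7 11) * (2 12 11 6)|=|(2 7 6)(5 8 11 12 13)|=15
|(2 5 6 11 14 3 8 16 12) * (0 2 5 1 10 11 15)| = |(0 2 1 10 11 14 3 8 16 12 5 6 15)| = 13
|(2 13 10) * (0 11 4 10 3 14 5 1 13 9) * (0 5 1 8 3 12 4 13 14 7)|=12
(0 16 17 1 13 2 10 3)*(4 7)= (0 16 17 1 13 2 10 3)(4 7)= [16, 13, 10, 0, 7, 5, 6, 4, 8, 9, 3, 11, 12, 2, 14, 15, 17, 1]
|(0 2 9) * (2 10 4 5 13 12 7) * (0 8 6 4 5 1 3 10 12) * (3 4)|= |(0 12 7 2 9 8 6 3 10 5 13)(1 4)|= 22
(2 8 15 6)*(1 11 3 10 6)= (1 11 3 10 6 2 8 15)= [0, 11, 8, 10, 4, 5, 2, 7, 15, 9, 6, 3, 12, 13, 14, 1]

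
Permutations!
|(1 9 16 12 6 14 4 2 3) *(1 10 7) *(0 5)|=22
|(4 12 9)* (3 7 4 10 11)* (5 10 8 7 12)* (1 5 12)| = |(1 5 10 11 3)(4 12 9 8 7)| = 5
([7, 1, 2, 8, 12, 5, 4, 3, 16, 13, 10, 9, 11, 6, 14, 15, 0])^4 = [16, 1, 2, 7, 13, 5, 9, 0, 3, 12, 10, 4, 6, 11, 14, 15, 8]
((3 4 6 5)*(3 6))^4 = ((3 4)(5 6))^4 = (6)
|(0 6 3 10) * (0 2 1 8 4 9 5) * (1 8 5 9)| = 9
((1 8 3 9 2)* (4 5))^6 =(1 8 3 9 2)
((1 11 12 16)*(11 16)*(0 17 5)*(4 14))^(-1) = (0 5 17)(1 16)(4 14)(11 12)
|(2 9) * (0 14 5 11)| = 4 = |(0 14 5 11)(2 9)|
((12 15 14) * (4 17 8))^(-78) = ((4 17 8)(12 15 14))^(-78) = (17)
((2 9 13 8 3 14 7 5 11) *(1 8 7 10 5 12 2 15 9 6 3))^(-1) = (1 8)(2 12 7 13 9 15 11 5 10 14 3 6)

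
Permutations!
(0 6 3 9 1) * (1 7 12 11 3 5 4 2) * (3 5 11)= [6, 0, 1, 9, 2, 4, 11, 12, 8, 7, 10, 5, 3]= (0 6 11 5 4 2 1)(3 9 7 12)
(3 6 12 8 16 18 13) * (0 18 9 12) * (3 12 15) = (0 18 13 12 8 16 9 15 3 6) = [18, 1, 2, 6, 4, 5, 0, 7, 16, 15, 10, 11, 8, 12, 14, 3, 9, 17, 13]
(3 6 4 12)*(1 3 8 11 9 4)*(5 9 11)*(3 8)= (1 8 5 9 4 12 3 6)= [0, 8, 2, 6, 12, 9, 1, 7, 5, 4, 10, 11, 3]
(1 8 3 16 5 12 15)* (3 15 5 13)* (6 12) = (1 8 15)(3 16 13)(5 6 12) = [0, 8, 2, 16, 4, 6, 12, 7, 15, 9, 10, 11, 5, 3, 14, 1, 13]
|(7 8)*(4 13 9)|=|(4 13 9)(7 8)|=6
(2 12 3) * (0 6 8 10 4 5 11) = (0 6 8 10 4 5 11)(2 12 3) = [6, 1, 12, 2, 5, 11, 8, 7, 10, 9, 4, 0, 3]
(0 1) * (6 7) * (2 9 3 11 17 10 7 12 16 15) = [1, 0, 9, 11, 4, 5, 12, 6, 8, 3, 7, 17, 16, 13, 14, 2, 15, 10] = (0 1)(2 9 3 11 17 10 7 6 12 16 15)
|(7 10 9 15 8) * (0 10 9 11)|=12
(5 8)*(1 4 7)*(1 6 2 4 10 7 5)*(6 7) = (1 10 6 2 4 5 8) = [0, 10, 4, 3, 5, 8, 2, 7, 1, 9, 6]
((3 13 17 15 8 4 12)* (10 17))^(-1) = (3 12 4 8 15 17 10 13)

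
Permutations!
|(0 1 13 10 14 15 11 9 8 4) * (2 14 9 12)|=35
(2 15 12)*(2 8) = (2 15 12 8) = [0, 1, 15, 3, 4, 5, 6, 7, 2, 9, 10, 11, 8, 13, 14, 12]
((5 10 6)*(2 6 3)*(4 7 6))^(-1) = (2 3 10 5 6 7 4)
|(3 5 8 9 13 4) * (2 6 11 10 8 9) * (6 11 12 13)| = |(2 11 10 8)(3 5 9 6 12 13 4)| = 28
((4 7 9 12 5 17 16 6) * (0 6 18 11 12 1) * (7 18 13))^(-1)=(0 1 9 7 13 16 17 5 12 11 18 4 6)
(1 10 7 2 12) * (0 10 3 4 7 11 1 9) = (0 10 11 1 3 4 7 2 12 9) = [10, 3, 12, 4, 7, 5, 6, 2, 8, 0, 11, 1, 9]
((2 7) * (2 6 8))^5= ((2 7 6 8))^5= (2 7 6 8)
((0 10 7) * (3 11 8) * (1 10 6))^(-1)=((0 6 1 10 7)(3 11 8))^(-1)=(0 7 10 1 6)(3 8 11)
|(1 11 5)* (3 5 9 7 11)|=3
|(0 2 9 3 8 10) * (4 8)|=|(0 2 9 3 4 8 10)|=7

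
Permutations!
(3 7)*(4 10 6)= (3 7)(4 10 6)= [0, 1, 2, 7, 10, 5, 4, 3, 8, 9, 6]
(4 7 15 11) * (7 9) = (4 9 7 15 11) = [0, 1, 2, 3, 9, 5, 6, 15, 8, 7, 10, 4, 12, 13, 14, 11]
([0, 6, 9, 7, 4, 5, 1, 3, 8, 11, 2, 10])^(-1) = (1 6)(2 10 11 9)(3 7)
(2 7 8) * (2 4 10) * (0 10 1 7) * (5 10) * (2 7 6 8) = (0 5 10 7 2)(1 6 8 4) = [5, 6, 0, 3, 1, 10, 8, 2, 4, 9, 7]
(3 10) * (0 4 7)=(0 4 7)(3 10)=[4, 1, 2, 10, 7, 5, 6, 0, 8, 9, 3]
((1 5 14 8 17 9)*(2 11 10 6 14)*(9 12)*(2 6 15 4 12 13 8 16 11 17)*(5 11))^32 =((1 11 10 15 4 12 9)(2 17 13 8)(5 6 14 16))^32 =(17)(1 4 11 12 10 9 15)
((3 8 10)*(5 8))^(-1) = ((3 5 8 10))^(-1) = (3 10 8 5)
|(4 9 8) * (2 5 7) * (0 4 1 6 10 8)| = |(0 4 9)(1 6 10 8)(2 5 7)| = 12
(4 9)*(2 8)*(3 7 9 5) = (2 8)(3 7 9 4 5) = [0, 1, 8, 7, 5, 3, 6, 9, 2, 4]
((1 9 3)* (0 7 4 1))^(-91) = (0 3 9 1 4 7)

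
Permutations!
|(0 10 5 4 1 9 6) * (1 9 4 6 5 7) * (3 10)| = 9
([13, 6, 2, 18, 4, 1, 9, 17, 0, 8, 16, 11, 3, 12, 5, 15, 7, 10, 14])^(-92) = [1, 3, 2, 8, 4, 12, 18, 7, 5, 14, 10, 11, 9, 6, 13, 15, 16, 17, 0]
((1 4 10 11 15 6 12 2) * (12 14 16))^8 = ((1 4 10 11 15 6 14 16 12 2))^8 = (1 12 14 15 10)(2 16 6 11 4)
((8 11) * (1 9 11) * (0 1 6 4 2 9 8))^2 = (0 8 4 9)(1 6 2 11)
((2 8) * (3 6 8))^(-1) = ((2 3 6 8))^(-1) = (2 8 6 3)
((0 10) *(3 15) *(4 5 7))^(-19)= (0 10)(3 15)(4 7 5)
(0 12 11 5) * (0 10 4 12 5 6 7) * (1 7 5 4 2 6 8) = (0 4 12 11 8 1 7)(2 6 5 10) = [4, 7, 6, 3, 12, 10, 5, 0, 1, 9, 2, 8, 11]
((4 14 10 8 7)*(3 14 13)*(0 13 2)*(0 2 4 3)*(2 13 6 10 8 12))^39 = ((0 6 10 12 2 13)(3 14 8 7))^39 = (0 12)(2 6)(3 7 8 14)(10 13)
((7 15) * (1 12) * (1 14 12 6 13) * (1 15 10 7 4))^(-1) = ((1 6 13 15 4)(7 10)(12 14))^(-1) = (1 4 15 13 6)(7 10)(12 14)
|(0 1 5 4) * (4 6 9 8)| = 7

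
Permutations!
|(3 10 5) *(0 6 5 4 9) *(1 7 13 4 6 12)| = 28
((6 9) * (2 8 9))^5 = (2 8 9 6)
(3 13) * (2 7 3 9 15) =(2 7 3 13 9 15) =[0, 1, 7, 13, 4, 5, 6, 3, 8, 15, 10, 11, 12, 9, 14, 2]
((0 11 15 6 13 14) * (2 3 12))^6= (15)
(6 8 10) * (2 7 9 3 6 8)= (2 7 9 3 6)(8 10)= [0, 1, 7, 6, 4, 5, 2, 9, 10, 3, 8]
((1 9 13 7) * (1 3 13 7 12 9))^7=(3 12 7 13 9)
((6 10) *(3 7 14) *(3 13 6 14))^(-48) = (14)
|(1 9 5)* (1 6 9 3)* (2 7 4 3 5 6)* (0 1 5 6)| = |(0 1 6 9)(2 7 4 3 5)| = 20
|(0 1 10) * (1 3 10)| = 3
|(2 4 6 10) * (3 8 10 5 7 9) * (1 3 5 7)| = 10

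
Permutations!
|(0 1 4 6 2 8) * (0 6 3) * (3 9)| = 15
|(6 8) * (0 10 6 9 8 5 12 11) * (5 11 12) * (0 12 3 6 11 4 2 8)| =|(0 10 11 12 3 6 4 2 8 9)| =10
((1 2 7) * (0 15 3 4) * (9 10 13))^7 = (0 4 3 15)(1 2 7)(9 10 13)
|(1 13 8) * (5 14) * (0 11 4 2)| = |(0 11 4 2)(1 13 8)(5 14)| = 12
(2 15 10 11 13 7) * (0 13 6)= [13, 1, 15, 3, 4, 5, 0, 2, 8, 9, 11, 6, 12, 7, 14, 10]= (0 13 7 2 15 10 11 6)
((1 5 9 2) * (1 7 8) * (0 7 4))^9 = (0 7 8 1 5 9 2 4)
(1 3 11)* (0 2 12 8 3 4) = (0 2 12 8 3 11 1 4) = [2, 4, 12, 11, 0, 5, 6, 7, 3, 9, 10, 1, 8]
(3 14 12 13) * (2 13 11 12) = (2 13 3 14)(11 12) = [0, 1, 13, 14, 4, 5, 6, 7, 8, 9, 10, 12, 11, 3, 2]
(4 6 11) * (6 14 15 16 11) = [0, 1, 2, 3, 14, 5, 6, 7, 8, 9, 10, 4, 12, 13, 15, 16, 11] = (4 14 15 16 11)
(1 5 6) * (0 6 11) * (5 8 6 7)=(0 7 5 11)(1 8 6)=[7, 8, 2, 3, 4, 11, 1, 5, 6, 9, 10, 0]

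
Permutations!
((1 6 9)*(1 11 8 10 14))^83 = (1 14 10 8 11 9 6)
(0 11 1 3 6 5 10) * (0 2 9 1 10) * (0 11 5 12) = [5, 3, 9, 6, 4, 11, 12, 7, 8, 1, 2, 10, 0] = (0 5 11 10 2 9 1 3 6 12)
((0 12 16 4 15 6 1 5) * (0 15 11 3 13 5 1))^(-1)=((0 12 16 4 11 3 13 5 15 6))^(-1)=(0 6 15 5 13 3 11 4 16 12)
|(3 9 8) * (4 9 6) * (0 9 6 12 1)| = 6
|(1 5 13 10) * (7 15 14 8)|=4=|(1 5 13 10)(7 15 14 8)|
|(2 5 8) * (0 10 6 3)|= |(0 10 6 3)(2 5 8)|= 12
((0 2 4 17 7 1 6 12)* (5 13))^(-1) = (0 12 6 1 7 17 4 2)(5 13)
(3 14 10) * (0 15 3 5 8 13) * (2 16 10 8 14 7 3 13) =[15, 1, 16, 7, 4, 14, 6, 3, 2, 9, 5, 11, 12, 0, 8, 13, 10] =(0 15 13)(2 16 10 5 14 8)(3 7)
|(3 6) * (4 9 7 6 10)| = 6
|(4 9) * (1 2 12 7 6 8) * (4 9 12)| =7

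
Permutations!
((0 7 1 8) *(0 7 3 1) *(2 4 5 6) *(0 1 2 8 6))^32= ((0 3 2 4 5)(1 6 8 7))^32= (8)(0 2 5 3 4)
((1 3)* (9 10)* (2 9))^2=((1 3)(2 9 10))^2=(2 10 9)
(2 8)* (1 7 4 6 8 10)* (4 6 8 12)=(1 7 6 12 4 8 2 10)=[0, 7, 10, 3, 8, 5, 12, 6, 2, 9, 1, 11, 4]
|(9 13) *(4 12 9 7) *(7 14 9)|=3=|(4 12 7)(9 13 14)|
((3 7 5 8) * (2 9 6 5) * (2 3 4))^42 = ((2 9 6 5 8 4)(3 7))^42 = (9)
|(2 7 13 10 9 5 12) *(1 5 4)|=|(1 5 12 2 7 13 10 9 4)|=9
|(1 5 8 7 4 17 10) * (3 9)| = 14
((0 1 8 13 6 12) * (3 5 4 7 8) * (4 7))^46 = (0 1 3 5 7 8 13 6 12) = ((0 1 3 5 7 8 13 6 12))^46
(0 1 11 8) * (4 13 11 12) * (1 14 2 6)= (0 14 2 6 1 12 4 13 11 8)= [14, 12, 6, 3, 13, 5, 1, 7, 0, 9, 10, 8, 4, 11, 2]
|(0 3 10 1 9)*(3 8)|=|(0 8 3 10 1 9)|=6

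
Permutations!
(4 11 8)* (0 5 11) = (0 5 11 8 4) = [5, 1, 2, 3, 0, 11, 6, 7, 4, 9, 10, 8]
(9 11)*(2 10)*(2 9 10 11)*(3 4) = (2 11 10 9)(3 4) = [0, 1, 11, 4, 3, 5, 6, 7, 8, 2, 9, 10]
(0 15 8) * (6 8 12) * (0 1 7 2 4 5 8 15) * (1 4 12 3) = (1 7 2 12 6 15 3)(4 5 8) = [0, 7, 12, 1, 5, 8, 15, 2, 4, 9, 10, 11, 6, 13, 14, 3]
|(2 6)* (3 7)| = 2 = |(2 6)(3 7)|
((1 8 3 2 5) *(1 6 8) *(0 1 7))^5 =(8)(0 7 1)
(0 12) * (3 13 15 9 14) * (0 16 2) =(0 12 16 2)(3 13 15 9 14) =[12, 1, 0, 13, 4, 5, 6, 7, 8, 14, 10, 11, 16, 15, 3, 9, 2]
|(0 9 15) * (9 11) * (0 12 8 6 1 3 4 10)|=11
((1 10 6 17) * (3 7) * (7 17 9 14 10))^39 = ((1 7 3 17)(6 9 14 10))^39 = (1 17 3 7)(6 10 14 9)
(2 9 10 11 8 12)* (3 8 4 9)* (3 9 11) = (2 9 10 3 8 12)(4 11) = [0, 1, 9, 8, 11, 5, 6, 7, 12, 10, 3, 4, 2]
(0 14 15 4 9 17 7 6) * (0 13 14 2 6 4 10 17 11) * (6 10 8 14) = (0 2 10 17 7 4 9 11)(6 13)(8 14 15) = [2, 1, 10, 3, 9, 5, 13, 4, 14, 11, 17, 0, 12, 6, 15, 8, 16, 7]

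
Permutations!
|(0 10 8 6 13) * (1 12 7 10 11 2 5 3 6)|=|(0 11 2 5 3 6 13)(1 12 7 10 8)|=35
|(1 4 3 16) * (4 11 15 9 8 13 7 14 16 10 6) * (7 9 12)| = |(1 11 15 12 7 14 16)(3 10 6 4)(8 13 9)| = 84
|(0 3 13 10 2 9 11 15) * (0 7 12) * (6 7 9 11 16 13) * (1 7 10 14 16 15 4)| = |(0 3 6 10 2 11 4 1 7 12)(9 15)(13 14 16)| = 30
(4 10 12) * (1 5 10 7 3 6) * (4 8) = (1 5 10 12 8 4 7 3 6) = [0, 5, 2, 6, 7, 10, 1, 3, 4, 9, 12, 11, 8]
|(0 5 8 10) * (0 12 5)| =4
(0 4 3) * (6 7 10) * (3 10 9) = (0 4 10 6 7 9 3) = [4, 1, 2, 0, 10, 5, 7, 9, 8, 3, 6]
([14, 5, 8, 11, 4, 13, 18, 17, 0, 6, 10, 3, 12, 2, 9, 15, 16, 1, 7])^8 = (0 5 18)(1 6 8)(2 17 9)(7 14 13)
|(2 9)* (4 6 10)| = 6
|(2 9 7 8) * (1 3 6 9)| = 7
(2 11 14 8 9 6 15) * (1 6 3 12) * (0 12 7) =(0 12 1 6 15 2 11 14 8 9 3 7) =[12, 6, 11, 7, 4, 5, 15, 0, 9, 3, 10, 14, 1, 13, 8, 2]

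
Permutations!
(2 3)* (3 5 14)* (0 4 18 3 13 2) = [4, 1, 5, 0, 18, 14, 6, 7, 8, 9, 10, 11, 12, 2, 13, 15, 16, 17, 3] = (0 4 18 3)(2 5 14 13)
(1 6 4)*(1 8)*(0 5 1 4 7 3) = (0 5 1 6 7 3)(4 8) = [5, 6, 2, 0, 8, 1, 7, 3, 4]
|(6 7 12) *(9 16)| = |(6 7 12)(9 16)| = 6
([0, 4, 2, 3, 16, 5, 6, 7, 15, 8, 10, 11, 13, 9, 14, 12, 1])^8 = [0, 16, 2, 3, 1, 5, 6, 7, 13, 12, 10, 11, 8, 15, 14, 9, 4]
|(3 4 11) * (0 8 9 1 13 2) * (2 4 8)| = 14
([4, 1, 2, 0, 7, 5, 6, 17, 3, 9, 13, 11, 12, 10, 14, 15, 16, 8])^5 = (0 3 8 17 7 4)(10 13)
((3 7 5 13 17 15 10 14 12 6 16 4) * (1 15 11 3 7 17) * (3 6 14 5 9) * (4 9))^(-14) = (1 15 10 5 13)(3 16 11)(6 17 9)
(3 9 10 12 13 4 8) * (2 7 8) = [0, 1, 7, 9, 2, 5, 6, 8, 3, 10, 12, 11, 13, 4] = (2 7 8 3 9 10 12 13 4)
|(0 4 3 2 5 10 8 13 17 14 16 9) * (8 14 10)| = 12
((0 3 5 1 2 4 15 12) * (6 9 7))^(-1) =((0 3 5 1 2 4 15 12)(6 9 7))^(-1) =(0 12 15 4 2 1 5 3)(6 7 9)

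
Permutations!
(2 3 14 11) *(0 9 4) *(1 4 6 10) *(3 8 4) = (0 9 6 10 1 3 14 11 2 8 4) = [9, 3, 8, 14, 0, 5, 10, 7, 4, 6, 1, 2, 12, 13, 11]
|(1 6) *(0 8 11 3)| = |(0 8 11 3)(1 6)| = 4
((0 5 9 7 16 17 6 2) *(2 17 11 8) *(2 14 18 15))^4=((0 5 9 7 16 11 8 14 18 15 2)(6 17))^4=(0 16 18 5 11 15 9 8 2 7 14)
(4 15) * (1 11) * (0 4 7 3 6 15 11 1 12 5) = (0 4 11 12 5)(3 6 15 7) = [4, 1, 2, 6, 11, 0, 15, 3, 8, 9, 10, 12, 5, 13, 14, 7]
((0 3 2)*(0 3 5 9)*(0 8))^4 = ((0 5 9 8)(2 3))^4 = (9)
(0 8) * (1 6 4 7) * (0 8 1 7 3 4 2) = (8)(0 1 6 2)(3 4) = [1, 6, 0, 4, 3, 5, 2, 7, 8]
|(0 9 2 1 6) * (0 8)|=|(0 9 2 1 6 8)|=6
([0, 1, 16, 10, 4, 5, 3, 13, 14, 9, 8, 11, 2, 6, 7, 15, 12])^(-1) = (2 12 16)(3 6 13 7 14 8 10)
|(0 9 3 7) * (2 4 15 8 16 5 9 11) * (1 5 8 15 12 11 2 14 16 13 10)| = 15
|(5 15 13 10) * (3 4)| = 4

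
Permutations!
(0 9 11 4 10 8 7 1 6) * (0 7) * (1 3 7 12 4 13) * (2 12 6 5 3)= [9, 5, 12, 7, 10, 3, 6, 2, 0, 11, 8, 13, 4, 1]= (0 9 11 13 1 5 3 7 2 12 4 10 8)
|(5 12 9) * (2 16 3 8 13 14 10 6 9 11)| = |(2 16 3 8 13 14 10 6 9 5 12 11)| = 12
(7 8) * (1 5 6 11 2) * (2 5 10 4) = (1 10 4 2)(5 6 11)(7 8) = [0, 10, 1, 3, 2, 6, 11, 8, 7, 9, 4, 5]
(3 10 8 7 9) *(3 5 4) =(3 10 8 7 9 5 4) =[0, 1, 2, 10, 3, 4, 6, 9, 7, 5, 8]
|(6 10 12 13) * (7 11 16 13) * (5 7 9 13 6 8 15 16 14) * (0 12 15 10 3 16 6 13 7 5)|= |(0 12 9 7 11 14)(3 16 13 8 10 15 6)|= 42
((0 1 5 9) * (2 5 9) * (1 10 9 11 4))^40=(0 10 9)(1 11 4)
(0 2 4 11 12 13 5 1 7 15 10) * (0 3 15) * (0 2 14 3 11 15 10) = (0 14 3 10 11 12 13 5 1 7 2 4 15) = [14, 7, 4, 10, 15, 1, 6, 2, 8, 9, 11, 12, 13, 5, 3, 0]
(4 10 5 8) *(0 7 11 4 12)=(0 7 11 4 10 5 8 12)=[7, 1, 2, 3, 10, 8, 6, 11, 12, 9, 5, 4, 0]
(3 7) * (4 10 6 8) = (3 7)(4 10 6 8) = [0, 1, 2, 7, 10, 5, 8, 3, 4, 9, 6]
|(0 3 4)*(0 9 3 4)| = |(0 4 9 3)| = 4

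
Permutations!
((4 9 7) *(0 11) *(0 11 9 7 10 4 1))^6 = ((11)(0 9 10 4 7 1))^6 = (11)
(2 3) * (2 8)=[0, 1, 3, 8, 4, 5, 6, 7, 2]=(2 3 8)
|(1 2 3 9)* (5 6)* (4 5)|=12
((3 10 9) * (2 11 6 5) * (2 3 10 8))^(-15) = ((2 11 6 5 3 8)(9 10))^(-15) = (2 5)(3 11)(6 8)(9 10)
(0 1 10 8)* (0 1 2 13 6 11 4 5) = (0 2 13 6 11 4 5)(1 10 8) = [2, 10, 13, 3, 5, 0, 11, 7, 1, 9, 8, 4, 12, 6]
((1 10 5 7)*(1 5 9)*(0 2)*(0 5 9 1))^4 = (10)(0 9 7 5 2)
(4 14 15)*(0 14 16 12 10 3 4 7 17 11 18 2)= (0 14 15 7 17 11 18 2)(3 4 16 12 10)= [14, 1, 0, 4, 16, 5, 6, 17, 8, 9, 3, 18, 10, 13, 15, 7, 12, 11, 2]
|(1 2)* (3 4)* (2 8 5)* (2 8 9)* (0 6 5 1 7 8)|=30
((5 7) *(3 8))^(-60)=(8)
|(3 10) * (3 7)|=|(3 10 7)|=3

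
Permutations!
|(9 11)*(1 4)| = 2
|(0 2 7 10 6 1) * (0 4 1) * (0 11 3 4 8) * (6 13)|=11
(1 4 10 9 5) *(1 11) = [0, 4, 2, 3, 10, 11, 6, 7, 8, 5, 9, 1] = (1 4 10 9 5 11)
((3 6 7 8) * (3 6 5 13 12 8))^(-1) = ((3 5 13 12 8 6 7))^(-1) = (3 7 6 8 12 13 5)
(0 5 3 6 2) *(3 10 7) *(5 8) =(0 8 5 10 7 3 6 2) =[8, 1, 0, 6, 4, 10, 2, 3, 5, 9, 7]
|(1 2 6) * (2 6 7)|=|(1 6)(2 7)|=2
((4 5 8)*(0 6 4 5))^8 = ((0 6 4)(5 8))^8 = (8)(0 4 6)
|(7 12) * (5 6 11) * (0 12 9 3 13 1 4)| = |(0 12 7 9 3 13 1 4)(5 6 11)| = 24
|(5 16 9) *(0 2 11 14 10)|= |(0 2 11 14 10)(5 16 9)|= 15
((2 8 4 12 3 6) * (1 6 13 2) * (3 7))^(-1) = ((1 6)(2 8 4 12 7 3 13))^(-1) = (1 6)(2 13 3 7 12 4 8)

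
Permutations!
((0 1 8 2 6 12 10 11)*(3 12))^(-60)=(0 2 12)(1 6 10)(3 11 8)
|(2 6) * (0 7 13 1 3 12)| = |(0 7 13 1 3 12)(2 6)| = 6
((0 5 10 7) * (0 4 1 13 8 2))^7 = (0 8 1 7 5 2 13 4 10) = ((0 5 10 7 4 1 13 8 2))^7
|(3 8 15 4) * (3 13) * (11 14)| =|(3 8 15 4 13)(11 14)| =10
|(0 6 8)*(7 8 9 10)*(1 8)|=|(0 6 9 10 7 1 8)|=7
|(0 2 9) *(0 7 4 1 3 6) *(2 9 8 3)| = 9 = |(0 9 7 4 1 2 8 3 6)|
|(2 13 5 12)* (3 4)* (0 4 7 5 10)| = 9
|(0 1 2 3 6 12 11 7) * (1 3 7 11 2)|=|(0 3 6 12 2 7)|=6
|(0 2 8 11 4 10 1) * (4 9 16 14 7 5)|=12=|(0 2 8 11 9 16 14 7 5 4 10 1)|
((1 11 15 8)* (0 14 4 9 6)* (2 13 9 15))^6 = ((0 14 4 15 8 1 11 2 13 9 6))^6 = (0 11 14 2 4 13 15 9 8 6 1)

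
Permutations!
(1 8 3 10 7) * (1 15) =[0, 8, 2, 10, 4, 5, 6, 15, 3, 9, 7, 11, 12, 13, 14, 1] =(1 8 3 10 7 15)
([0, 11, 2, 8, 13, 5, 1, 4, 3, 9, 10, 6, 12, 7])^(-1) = [0, 6, 2, 8, 7, 5, 11, 13, 3, 9, 10, 1, 12, 4]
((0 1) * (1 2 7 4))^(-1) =(0 1 4 7 2) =((0 2 7 4 1))^(-1)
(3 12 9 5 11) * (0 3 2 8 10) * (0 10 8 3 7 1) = [7, 0, 3, 12, 4, 11, 6, 1, 8, 5, 10, 2, 9] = (0 7 1)(2 3 12 9 5 11)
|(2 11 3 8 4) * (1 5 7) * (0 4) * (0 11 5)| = 6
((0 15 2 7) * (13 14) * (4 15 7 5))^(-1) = ((0 7)(2 5 4 15)(13 14))^(-1) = (0 7)(2 15 4 5)(13 14)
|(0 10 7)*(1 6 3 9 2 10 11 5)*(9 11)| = 5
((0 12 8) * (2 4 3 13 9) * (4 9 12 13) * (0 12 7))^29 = ((0 13 7)(2 9)(3 4)(8 12))^29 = (0 7 13)(2 9)(3 4)(8 12)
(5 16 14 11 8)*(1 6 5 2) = (1 6 5 16 14 11 8 2) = [0, 6, 1, 3, 4, 16, 5, 7, 2, 9, 10, 8, 12, 13, 11, 15, 14]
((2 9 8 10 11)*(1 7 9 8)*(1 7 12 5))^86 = (1 5 12)(2 10)(8 11) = ((1 12 5)(2 8 10 11)(7 9))^86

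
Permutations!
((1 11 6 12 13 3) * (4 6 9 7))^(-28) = ((1 11 9 7 4 6 12 13 3))^(-28) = (1 3 13 12 6 4 7 9 11)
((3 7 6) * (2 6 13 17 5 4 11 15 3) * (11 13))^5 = ((2 6)(3 7 11 15)(4 13 17 5))^5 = (2 6)(3 7 11 15)(4 13 17 5)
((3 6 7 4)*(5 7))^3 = (3 7 6 4 5)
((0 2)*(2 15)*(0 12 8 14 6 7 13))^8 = (0 13 7 6 14 8 12 2 15)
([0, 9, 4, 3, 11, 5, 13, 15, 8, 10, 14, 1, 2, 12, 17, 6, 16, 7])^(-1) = (1 11 4 2 12 13 6 15 7 17 14 10 9)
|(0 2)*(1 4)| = 2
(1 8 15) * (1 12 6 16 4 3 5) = [0, 8, 2, 5, 3, 1, 16, 7, 15, 9, 10, 11, 6, 13, 14, 12, 4] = (1 8 15 12 6 16 4 3 5)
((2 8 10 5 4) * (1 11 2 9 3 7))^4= ((1 11 2 8 10 5 4 9 3 7))^4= (1 10 3 2 4)(5 7 8 9 11)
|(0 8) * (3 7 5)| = 6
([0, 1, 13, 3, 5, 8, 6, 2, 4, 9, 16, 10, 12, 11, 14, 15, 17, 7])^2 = [0, 1, 11, 3, 8, 4, 6, 13, 5, 9, 17, 16, 12, 10, 14, 15, 7, 2]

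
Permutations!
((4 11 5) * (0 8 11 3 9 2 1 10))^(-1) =(0 10 1 2 9 3 4 5 11 8)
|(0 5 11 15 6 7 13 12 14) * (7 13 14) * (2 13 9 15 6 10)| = 12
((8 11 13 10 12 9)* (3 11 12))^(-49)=((3 11 13 10)(8 12 9))^(-49)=(3 10 13 11)(8 9 12)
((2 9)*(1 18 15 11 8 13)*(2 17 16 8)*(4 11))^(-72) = (1 2 13 11 8 4 16 15 17 18 9) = ((1 18 15 4 11 2 9 17 16 8 13))^(-72)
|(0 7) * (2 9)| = 2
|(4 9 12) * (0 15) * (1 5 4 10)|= 6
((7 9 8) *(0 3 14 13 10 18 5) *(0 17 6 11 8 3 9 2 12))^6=(0 18 7 14 6)(2 13 11 9 5)(3 17 12 10 8)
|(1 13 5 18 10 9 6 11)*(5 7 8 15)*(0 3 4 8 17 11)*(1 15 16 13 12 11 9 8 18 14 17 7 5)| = |(0 3 4 18 10 8 16 13 5 14 17 9 6)(1 12 11 15)| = 52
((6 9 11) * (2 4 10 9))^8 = ((2 4 10 9 11 6))^8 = (2 10 11)(4 9 6)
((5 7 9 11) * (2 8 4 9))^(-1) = (2 7 5 11 9 4 8) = ((2 8 4 9 11 5 7))^(-1)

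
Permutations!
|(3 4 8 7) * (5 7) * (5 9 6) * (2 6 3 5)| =4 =|(2 6)(3 4 8 9)(5 7)|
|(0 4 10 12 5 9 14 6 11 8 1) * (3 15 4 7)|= |(0 7 3 15 4 10 12 5 9 14 6 11 8 1)|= 14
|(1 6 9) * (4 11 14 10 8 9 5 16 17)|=11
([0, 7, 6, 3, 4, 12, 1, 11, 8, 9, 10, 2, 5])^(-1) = [0, 6, 11, 3, 4, 12, 2, 1, 8, 9, 10, 7, 5]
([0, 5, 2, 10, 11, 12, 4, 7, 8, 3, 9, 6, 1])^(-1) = (1 12 5)(3 9 10)(4 6 11)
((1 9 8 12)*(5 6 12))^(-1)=(1 12 6 5 8 9)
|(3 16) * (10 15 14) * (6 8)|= |(3 16)(6 8)(10 15 14)|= 6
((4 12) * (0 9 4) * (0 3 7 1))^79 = ((0 9 4 12 3 7 1))^79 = (0 4 3 1 9 12 7)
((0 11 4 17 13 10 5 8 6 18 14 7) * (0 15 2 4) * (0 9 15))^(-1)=(0 7 14 18 6 8 5 10 13 17 4 2 15 9 11)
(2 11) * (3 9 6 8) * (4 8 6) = [0, 1, 11, 9, 8, 5, 6, 7, 3, 4, 10, 2] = (2 11)(3 9 4 8)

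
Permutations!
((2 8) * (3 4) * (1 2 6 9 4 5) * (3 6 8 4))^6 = (1 5 3 9 6 4 2)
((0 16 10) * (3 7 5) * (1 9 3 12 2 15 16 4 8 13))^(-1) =((0 4 8 13 1 9 3 7 5 12 2 15 16 10))^(-1) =(0 10 16 15 2 12 5 7 3 9 1 13 8 4)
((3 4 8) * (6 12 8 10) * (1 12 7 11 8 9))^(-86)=((1 12 9)(3 4 10 6 7 11 8))^(-86)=(1 12 9)(3 11 6 4 8 7 10)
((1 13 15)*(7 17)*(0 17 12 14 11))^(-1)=(0 11 14 12 7 17)(1 15 13)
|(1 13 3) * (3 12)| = 4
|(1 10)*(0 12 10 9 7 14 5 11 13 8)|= 11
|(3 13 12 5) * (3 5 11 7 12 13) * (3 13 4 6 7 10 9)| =|(3 13 4 6 7 12 11 10 9)| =9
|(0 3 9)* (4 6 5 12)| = |(0 3 9)(4 6 5 12)| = 12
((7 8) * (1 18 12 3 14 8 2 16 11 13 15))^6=(1 7)(2 18)(3 11)(8 15)(12 16)(13 14)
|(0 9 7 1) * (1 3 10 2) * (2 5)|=8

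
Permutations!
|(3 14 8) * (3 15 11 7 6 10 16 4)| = 10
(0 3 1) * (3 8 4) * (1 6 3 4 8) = (8)(0 1)(3 6) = [1, 0, 2, 6, 4, 5, 3, 7, 8]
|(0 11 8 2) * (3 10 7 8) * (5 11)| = |(0 5 11 3 10 7 8 2)| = 8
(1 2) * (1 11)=(1 2 11)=[0, 2, 11, 3, 4, 5, 6, 7, 8, 9, 10, 1]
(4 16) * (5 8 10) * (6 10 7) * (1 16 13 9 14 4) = (1 16)(4 13 9 14)(5 8 7 6 10) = [0, 16, 2, 3, 13, 8, 10, 6, 7, 14, 5, 11, 12, 9, 4, 15, 1]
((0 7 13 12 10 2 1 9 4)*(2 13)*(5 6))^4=((0 7 2 1 9 4)(5 6)(10 13 12))^4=(0 9 2)(1 7 4)(10 13 12)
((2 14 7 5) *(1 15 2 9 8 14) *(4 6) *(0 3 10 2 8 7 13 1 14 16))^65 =(0 13)(1 3)(2 8)(4 6)(5 7 9)(10 15)(14 16)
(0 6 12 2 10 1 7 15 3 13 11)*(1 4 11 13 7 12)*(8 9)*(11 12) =(0 6 1 11)(2 10 4 12)(3 7 15)(8 9) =[6, 11, 10, 7, 12, 5, 1, 15, 9, 8, 4, 0, 2, 13, 14, 3]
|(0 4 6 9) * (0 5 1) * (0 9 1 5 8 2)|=|(0 4 6 1 9 8 2)|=7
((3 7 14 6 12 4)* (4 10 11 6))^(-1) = ((3 7 14 4)(6 12 10 11))^(-1) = (3 4 14 7)(6 11 10 12)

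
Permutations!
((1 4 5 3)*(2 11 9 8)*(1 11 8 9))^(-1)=(1 11 3 5 4)(2 8)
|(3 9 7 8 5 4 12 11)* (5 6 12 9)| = 9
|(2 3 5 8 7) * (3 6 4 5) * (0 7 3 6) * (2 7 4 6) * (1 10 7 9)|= 12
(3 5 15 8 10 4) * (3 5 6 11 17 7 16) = [0, 1, 2, 6, 5, 15, 11, 16, 10, 9, 4, 17, 12, 13, 14, 8, 3, 7] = (3 6 11 17 7 16)(4 5 15 8 10)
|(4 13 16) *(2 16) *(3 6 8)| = 12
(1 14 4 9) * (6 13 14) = (1 6 13 14 4 9) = [0, 6, 2, 3, 9, 5, 13, 7, 8, 1, 10, 11, 12, 14, 4]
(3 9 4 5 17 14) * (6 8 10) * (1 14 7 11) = (1 14 3 9 4 5 17 7 11)(6 8 10) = [0, 14, 2, 9, 5, 17, 8, 11, 10, 4, 6, 1, 12, 13, 3, 15, 16, 7]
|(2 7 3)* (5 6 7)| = |(2 5 6 7 3)| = 5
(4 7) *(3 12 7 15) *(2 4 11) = (2 4 15 3 12 7 11) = [0, 1, 4, 12, 15, 5, 6, 11, 8, 9, 10, 2, 7, 13, 14, 3]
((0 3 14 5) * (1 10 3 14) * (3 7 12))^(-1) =((0 14 5)(1 10 7 12 3))^(-1) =(0 5 14)(1 3 12 7 10)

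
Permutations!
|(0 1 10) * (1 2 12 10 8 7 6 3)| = |(0 2 12 10)(1 8 7 6 3)| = 20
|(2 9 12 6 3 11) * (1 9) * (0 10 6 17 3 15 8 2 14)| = 13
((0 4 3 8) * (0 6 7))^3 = (0 8)(3 7)(4 6)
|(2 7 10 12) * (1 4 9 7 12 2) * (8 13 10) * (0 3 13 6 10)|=9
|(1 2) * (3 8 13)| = 6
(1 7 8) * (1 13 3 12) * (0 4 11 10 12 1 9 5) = (0 4 11 10 12 9 5)(1 7 8 13 3) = [4, 7, 2, 1, 11, 0, 6, 8, 13, 5, 12, 10, 9, 3]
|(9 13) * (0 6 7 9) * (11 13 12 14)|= 8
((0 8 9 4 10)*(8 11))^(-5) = ((0 11 8 9 4 10))^(-5) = (0 11 8 9 4 10)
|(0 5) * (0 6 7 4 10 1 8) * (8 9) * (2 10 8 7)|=|(0 5 6 2 10 1 9 7 4 8)|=10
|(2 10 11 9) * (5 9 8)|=|(2 10 11 8 5 9)|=6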